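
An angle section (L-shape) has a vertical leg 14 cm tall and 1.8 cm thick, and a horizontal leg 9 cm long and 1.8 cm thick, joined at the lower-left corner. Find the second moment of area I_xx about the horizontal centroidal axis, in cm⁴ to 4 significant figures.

I_xx ≈ 733.6 cm⁴

Break the section into simple shapes (no overlaps), measuring from the bottom-left corner of the bounding box.
Vertical leg: 1.8 × 14, A = 25.2 cm², y = 7 cm, Ī = 411.6 cm⁴.
Horizontal leg (remainder): 7.2 × 1.8, A = 12.96 cm², y = 0.9 cm, Ī = 3.4992 cm⁴.
Centroid: ȳ = ΣA·y / ΣA = 4.9283 cm.
Transfer each piece to the horizontal centroidal axis using Ī + A·d² with d = y − 4.9283:
  vertical leg: d = 2.0717 cm → contributes +519.757 cm⁴
  horizontal leg (remainder): d = -4.0283 cm → contributes +213.804 cm⁴
Total I = 733.561 cm⁴.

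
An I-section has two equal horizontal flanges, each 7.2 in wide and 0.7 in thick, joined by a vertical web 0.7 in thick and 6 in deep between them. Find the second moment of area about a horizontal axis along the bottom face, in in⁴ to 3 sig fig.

Decompose the section into non-overlapping parts with the origin at the bottom-left of its bounding rectangle.
Bottom flange: 7.2 × 0.7, A = 5.04 in², y = 0.35 in, Ī = 0.2058 in⁴.
Web: 0.7 × 6, A = 4.2 in², y = 3.7 in, Ī = 12.6 in⁴.
Top flange: 7.2 × 0.7, A = 5.04 in², y = 7.05 in, Ī = 0.2058 in⁴.
Transfer each piece to the base of the section using Ī + A·d² with d = y − 0:
  bottom flange: d = 0.35 in → contributes +0.8232 in⁴
  web: d = 3.7 in → contributes +70.098 in⁴
  top flange: d = 7.05 in → contributes +250.71 in⁴
Total I = 321.63 in⁴.

I_base ≈ 322 in⁴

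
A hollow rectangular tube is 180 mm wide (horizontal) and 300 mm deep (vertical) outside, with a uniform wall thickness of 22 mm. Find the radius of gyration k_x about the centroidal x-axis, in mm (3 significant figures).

k_x ≈ 106 mm

Break the section into simple shapes (no overlaps), measuring from the bottom-left corner of the bounding box.
Outer rectangle: 180 × 300, A = 54 000 mm², y = 150 mm, Ī = 405 000 000 mm⁴.
Inner void (subtracted): 136 × 256, A = 34 816 mm², y = 150 mm, Ī = 190 141 781 mm⁴.
By symmetry the centroid is at mid-height, ȳ = 150 mm.
All pieces are centred on the centroidal x-axis, so I = ΣĪ (holes subtracted) = 214 858 219 mm⁴.
Radius of gyration: k = √(I/A) = √(214 858 219 / 19 184) = 105.83 mm.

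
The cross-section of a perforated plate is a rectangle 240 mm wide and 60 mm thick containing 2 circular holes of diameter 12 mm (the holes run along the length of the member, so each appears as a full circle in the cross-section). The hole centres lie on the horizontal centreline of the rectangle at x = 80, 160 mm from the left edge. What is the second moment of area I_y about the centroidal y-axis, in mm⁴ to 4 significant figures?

I_y ≈ 6.876 × 10⁷ mm⁴

Decompose the section into non-overlapping parts with the origin at the bottom-left of its bounding rectangle.
Plate: 240 × 60, A = 14 400 mm², x = 120 mm, Ī = 69 120 000 mm⁴.
Hole 1 (subtracted): ⌀12, A = 113.097 mm², x = 80 mm, Ī = 1017.88 mm⁴.
Hole 2 (subtracted): ⌀12, A = 113.097 mm², x = 160 mm, Ī = 1017.88 mm⁴.
By symmetry the centroid is at mid-width, x̄ = 120 mm.
Transfer each piece to the centroidal y-axis using Ī + A·d² with d = x − 120:
  plate: d = 0 mm → contributes +69 120 000 mm⁴
  hole 1: d = -40 mm → contributes −181 974 mm⁴
  hole 2: d = 40 mm → contributes −181 974 mm⁴
Total I = 68 756 053 mm⁴.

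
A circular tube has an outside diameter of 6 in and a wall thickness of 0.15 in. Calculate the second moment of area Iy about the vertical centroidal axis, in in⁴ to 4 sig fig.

Decompose the section into non-overlapping parts with the origin at the bottom-left of its bounding rectangle.
Outer circle: ⌀6, A = 28.2743 in², x = 3 in, Ī = 63.6173 in⁴.
Bore (subtracted): ⌀5.7, A = 25.5176 in², x = 3 in, Ī = 51.8166 in⁴.
By symmetry the centroid is at mid-width, x̄ = 3 in.
All pieces are centred on the vertical centroidal axis, so I = ΣĪ (holes subtracted) = 11.8006 in⁴.

Iy ≈ 11.80 in⁴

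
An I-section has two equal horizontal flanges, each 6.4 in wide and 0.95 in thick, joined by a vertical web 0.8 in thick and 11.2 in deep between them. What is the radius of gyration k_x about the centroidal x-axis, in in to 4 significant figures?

k_x ≈ 5.072 in

Break the section into simple shapes (no overlaps), measuring from the bottom-left corner of the bounding box.
Bottom flange: 6.4 × 0.95, A = 6.08 in², y = 0.475 in, Ī = 0.457267 in⁴.
Web: 0.8 × 11.2, A = 8.96 in², y = 6.55 in, Ī = 93.6619 in⁴.
Top flange: 6.4 × 0.95, A = 6.08 in², y = 12.625 in, Ī = 0.457267 in⁴.
By symmetry the centroid is at mid-height, ȳ = 6.55 in.
Transfer each piece to the centroidal x-axis using Ī + A·d² with d = y − 6.55:
  bottom flange: d = -6.075 in → contributes +224.843 in⁴
  web: d = 0 in → contributes +93.6619 in⁴
  top flange: d = 6.075 in → contributes +224.843 in⁴
Total I = 543.349 in⁴.
Radius of gyration: k = √(I/A) = √(543.349 / 21.12) = 5.07215 in.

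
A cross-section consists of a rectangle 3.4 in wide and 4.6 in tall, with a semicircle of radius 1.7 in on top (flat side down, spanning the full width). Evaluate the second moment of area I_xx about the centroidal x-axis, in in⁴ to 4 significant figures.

I_xx ≈ 60.62 in⁴

Break the section into simple shapes (no overlaps), measuring from the bottom-left corner of the bounding box.
Rectangular body: 3.4 × 4.6, A = 15.64 in², y = 2.3 in, Ī = 27.5785 in⁴.
Semicircular cap: semicircle r = 1.7, A = 4.5396 in², y = 5.3215 in, Ī = 0.916701 in⁴.
Centroid: ȳ = ΣA·y / ΣA = 2.97972 in.
Transfer each piece to the centroidal x-axis using Ī + A·d² with d = y − 2.97972:
  rectangular body: d = -0.679717 in → contributes +34.8044 in⁴
  semicircular cap: d = 2.34179 in → contributes +25.8117 in⁴
Total I = 60.6161 in⁴.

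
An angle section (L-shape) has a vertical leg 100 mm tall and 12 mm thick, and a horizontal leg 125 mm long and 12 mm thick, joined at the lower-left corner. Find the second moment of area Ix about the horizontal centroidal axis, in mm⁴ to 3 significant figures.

Treat the section as a set of non-overlapping primitives; coordinates are from the bounding-box lower-left.
Vertical leg: 12 × 100, A = 1 200 mm², y = 50 mm, Ī = 1 000 000 mm⁴.
Horizontal leg (remainder): 113 × 12, A = 1 356 mm², y = 6 mm, Ī = 16 272 mm⁴.
Centroid: ȳ = ΣA·y / ΣA = 26.657 mm.
Transfer each piece to the horizontal centroidal axis using Ī + A·d² with d = y − 26.657:
  vertical leg: d = 23.343 mm → contributes +1 653 859 mm⁴
  horizontal leg (remainder): d = -20.657 mm → contributes +594 909 mm⁴
Total I = 2 248 768 mm⁴.

Ix ≈ 2.25 × 10⁶ mm⁴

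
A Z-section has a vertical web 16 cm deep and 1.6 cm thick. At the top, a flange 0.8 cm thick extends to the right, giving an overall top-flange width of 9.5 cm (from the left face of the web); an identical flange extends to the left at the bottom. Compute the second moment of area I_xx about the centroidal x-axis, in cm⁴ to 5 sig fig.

Treat the section as a set of non-overlapping primitives; coordinates are from the bounding-box lower-left.
Web: 1.6 × 16, A = 25.6 cm², y = 8 cm, Ī = 546.1333 cm⁴.
Top flange (beyond web): 7.9 × 0.8, A = 6.32 cm², y = 15.6 cm, Ī = 0.3370667 cm⁴.
Bottom flange (beyond web): 7.9 × 0.8, A = 6.32 cm², y = 0.4 cm, Ī = 0.3370667 cm⁴.
Centroid: ȳ = ΣA·y / ΣA = 8 cm.
Transfer each piece to the centroidal x-axis using Ī + A·d² with d = y − 8:
  web: d = 0 cm → contributes +546.1333 cm⁴
  top flange (beyond web): d = 7.6 cm → contributes +365.3803 cm⁴
  bottom flange (beyond web): d = -7.6 cm → contributes +365.3803 cm⁴
Total I = 1276.894 cm⁴.

I_xx ≈ 1276.9 cm⁴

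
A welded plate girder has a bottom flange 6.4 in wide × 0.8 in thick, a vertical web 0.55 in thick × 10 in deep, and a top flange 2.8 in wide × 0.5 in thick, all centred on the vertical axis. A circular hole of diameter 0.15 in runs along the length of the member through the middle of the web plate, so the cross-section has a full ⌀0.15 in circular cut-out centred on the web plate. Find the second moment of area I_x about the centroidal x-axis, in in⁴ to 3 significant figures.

Break the section into simple shapes (no overlaps), measuring from the bottom-left corner of the bounding box.
Bottom plate: 6.4 × 0.8, A = 5.12 in², y = 0.4 in, Ī = 0.27307 in⁴.
Web plate: 0.55 × 10, A = 5.5 in², y = 5.8 in, Ī = 45.833 in⁴.
Top plate: 2.8 × 0.5, A = 1.4 in², y = 11.05 in, Ī = 0.029167 in⁴.
Hole (subtracted): ⌀0.15, A = 0.017671 in², y = 5.8 in, Ī = 0.00002485 in⁴.
Centroid: ȳ = ΣA·y / ΣA = 4.1088 in.
Transfer each piece to the centroidal x-axis using Ī + A·d² with d = y − 4.1088:
  bottom plate: d = -3.7088 in → contributes +70.701 in⁴
  web plate: d = 1.6912 in → contributes +61.564 in⁴
  top plate: d = 6.9412 in → contributes +67.481 in⁴
  hole: d = 1.6912 in → contributes −0.050566 in⁴
Total I = 199.69 in⁴.

I_x ≈ 200 in⁴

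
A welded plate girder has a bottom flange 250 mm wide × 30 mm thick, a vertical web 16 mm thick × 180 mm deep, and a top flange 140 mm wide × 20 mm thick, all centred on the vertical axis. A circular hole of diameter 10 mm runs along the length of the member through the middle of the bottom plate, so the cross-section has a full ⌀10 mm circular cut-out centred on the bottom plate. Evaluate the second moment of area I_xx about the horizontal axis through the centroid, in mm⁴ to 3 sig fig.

Treat the section as a set of non-overlapping primitives; coordinates are from the bounding-box lower-left.
Bottom plate: 250 × 30, A = 7 500 mm², y = 15 mm, Ī = 562 500 mm⁴.
Web plate: 16 × 180, A = 2 880 mm², y = 120 mm, Ī = 7 776 000 mm⁴.
Top plate: 140 × 20, A = 2 800 mm², y = 220 mm, Ī = 93 333 mm⁴.
Hole (subtracted): ⌀10, A = 78.54 mm², y = 15 mm, Ī = 490.87 mm⁴.
Centroid: ȳ = ΣA·y / ΣA = 81.893 mm.
Transfer each piece to the horizontal axis through the centroid using Ī + A·d² with d = y − 81.893:
  bottom plate: d = -66.893 mm → contributes +34 122 859 mm⁴
  web plate: d = 38.107 mm → contributes +11 958 106 mm⁴
  top plate: d = 138.11 mm → contributes +53 499 017 mm⁴
  hole: d = -66.893 mm → contributes −351 934 mm⁴
Total I = 99 228 048 mm⁴.

I_xx ≈ 9.92 × 10⁷ mm⁴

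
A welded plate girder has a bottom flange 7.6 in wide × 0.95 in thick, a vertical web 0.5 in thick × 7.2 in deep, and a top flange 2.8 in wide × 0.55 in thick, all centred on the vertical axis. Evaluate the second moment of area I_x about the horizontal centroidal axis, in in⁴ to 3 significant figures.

Split into non-overlapping primitives; take the origin at the lower-left of the bounding box.
Bottom plate: 7.6 × 0.95, A = 7.22 in², y = 0.475 in, Ī = 0.543 in⁴.
Web plate: 0.5 × 7.2, A = 3.6 in², y = 4.55 in, Ī = 15.552 in⁴.
Top plate: 2.8 × 0.55, A = 1.54 in², y = 8.425 in, Ī = 0.038821 in⁴.
Centroid: ȳ = ΣA·y / ΣA = 2.6524 in.
Transfer each piece to the horizontal centroidal axis using Ī + A·d² with d = y − 2.6524:
  bottom plate: d = -2.1774 in → contributes +34.774 in⁴
  web plate: d = 1.8976 in → contributes +28.515 in⁴
  top plate: d = 5.7726 in → contributes +51.356 in⁴
Total I = 114.64 in⁴.

I_x ≈ 115 in⁴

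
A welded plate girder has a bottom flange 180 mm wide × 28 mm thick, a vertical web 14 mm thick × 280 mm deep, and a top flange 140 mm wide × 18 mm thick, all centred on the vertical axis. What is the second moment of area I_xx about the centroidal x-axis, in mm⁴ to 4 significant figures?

I_xx ≈ 1.875 × 10⁸ mm⁴

Treat the section as a set of non-overlapping primitives; coordinates are from the bounding-box lower-left.
Bottom plate: 180 × 28, A = 5 040 mm², y = 14 mm, Ī = 329 280 mm⁴.
Web plate: 14 × 280, A = 3 920 mm², y = 168 mm, Ī = 25 610 667 mm⁴.
Top plate: 140 × 18, A = 2 520 mm², y = 317 mm, Ī = 68 040 mm⁴.
Centroid: ȳ = ΣA·y / ΣA = 133.098 mm.
Transfer each piece to the centroidal x-axis using Ī + A·d² with d = y − 133.098:
  bottom plate: d = -119.098 mm → contributes +71 817 794 mm⁴
  web plate: d = 34.9024 mm → contributes +30 385 933 mm⁴
  top plate: d = 183.902 mm → contributes +85 294 710 mm⁴
Total I = 187 498 437 mm⁴.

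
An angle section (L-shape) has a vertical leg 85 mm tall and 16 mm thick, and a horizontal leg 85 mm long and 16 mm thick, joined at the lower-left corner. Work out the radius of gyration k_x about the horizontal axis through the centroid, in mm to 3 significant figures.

k_x ≈ 25.2 mm

Treat the section as a set of non-overlapping primitives; coordinates are from the bounding-box lower-left.
Vertical leg: 16 × 85, A = 1 360 mm², y = 42.5 mm, Ī = 818 833 mm⁴.
Horizontal leg (remainder): 69 × 16, A = 1 104 mm², y = 8 mm, Ī = 23 552 mm⁴.
Centroid: ȳ = ΣA·y / ΣA = 27.042 mm.
Transfer each piece to the horizontal axis through the centroid using Ī + A·d² with d = y − 27.042:
  vertical leg: d = 15.458 mm → contributes +1 143 796 mm⁴
  horizontal leg (remainder): d = -19.042 mm → contributes +423 869 mm⁴
Total I = 1 567 665 mm⁴.
Radius of gyration: k = √(I/A) = √(1 567 665 / 2 464) = 25.224 mm.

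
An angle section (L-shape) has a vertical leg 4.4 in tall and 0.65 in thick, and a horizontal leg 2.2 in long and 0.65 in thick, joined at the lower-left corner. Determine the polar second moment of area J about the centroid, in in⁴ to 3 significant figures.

Decompose the section into non-overlapping parts with the origin at the bottom-left of its bounding rectangle.
Vertical leg: 0.65 × 4.4, A = 2.86 in², y = 2.2 in, Ī = 4.6141 in⁴.
Horizontal leg (remainder): 1.55 × 0.65, A = 1.0075 in², y = 0.325 in, Ī = 0.035472 in⁴.
Centroid: ȳ = ΣA·y / ΣA = 1.7116 in.
Transfer each piece to the centroidal x-axis using Ī + A·d² with d = y − 1.7116:
  vertical leg: d = 0.48845 in → contributes +5.2965 in⁴
  horizontal leg (remainder): d = -1.3866 in → contributes +1.9724 in⁴
Total I = 7.2689 in⁴.
For the y-axis: x̄ = 0.61155 in.
Repeating about the centroidal y-axis gives I_y = 1.2039 in⁴.
Polar second moment: J = I_x + I_y = 8.4728 in⁴.

J ≈ 8.47 in⁴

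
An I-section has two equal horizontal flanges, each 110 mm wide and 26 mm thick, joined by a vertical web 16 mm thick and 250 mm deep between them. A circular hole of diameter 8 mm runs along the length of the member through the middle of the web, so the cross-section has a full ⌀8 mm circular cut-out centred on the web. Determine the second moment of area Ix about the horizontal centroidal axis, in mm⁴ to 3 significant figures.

Decompose the section into non-overlapping parts with the origin at the bottom-left of its bounding rectangle.
Bottom flange: 110 × 26, A = 2 860 mm², y = 13 mm, Ī = 161 113 mm⁴.
Web: 16 × 250, A = 4 000 mm², y = 151 mm, Ī = 20 833 333 mm⁴.
Top flange: 110 × 26, A = 2 860 mm², y = 289 mm, Ī = 161 113 mm⁴.
Hole (subtracted): ⌀8, A = 50.265 mm², y = 151 mm, Ī = 201.06 mm⁴.
By symmetry the centroid is at mid-height, ȳ = 151 mm.
Transfer each piece to the horizontal centroidal axis using Ī + A·d² with d = y − 151:
  bottom flange: d = -138 mm → contributes +54 626 953 mm⁴
  web: d = 0 mm → contributes +20 833 333 mm⁴
  top flange: d = 138 mm → contributes +54 626 953 mm⁴
  hole: d = 0 mm → contributes −201.06 mm⁴
Total I = 130 087 039 mm⁴.

Ix ≈ 1.30 × 10⁸ mm⁴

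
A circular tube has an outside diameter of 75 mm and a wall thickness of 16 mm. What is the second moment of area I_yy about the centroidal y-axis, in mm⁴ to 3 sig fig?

I_yy ≈ 1.39 × 10⁶ mm⁴

Break the section into simple shapes (no overlaps), measuring from the bottom-left corner of the bounding box.
Outer circle: ⌀75, A = 4417.9 mm², x = 37.5 mm, Ī = 1 553 156 mm⁴.
Bore (subtracted): ⌀43, A = 1452.2 mm², x = 37.5 mm, Ī = 167 820 mm⁴.
By symmetry the centroid is at mid-width, x̄ = 37.5 mm.
All pieces are centred on the centroidal y-axis, so I = ΣĪ (holes subtracted) = 1 385 336 mm⁴.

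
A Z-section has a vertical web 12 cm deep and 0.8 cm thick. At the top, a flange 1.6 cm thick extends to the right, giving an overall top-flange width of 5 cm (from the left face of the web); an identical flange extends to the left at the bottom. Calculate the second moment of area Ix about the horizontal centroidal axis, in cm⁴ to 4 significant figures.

Treat the section as a set of non-overlapping primitives; coordinates are from the bounding-box lower-left.
Web: 0.8 × 12, A = 9.6 cm², y = 6 cm, Ī = 115.2 cm⁴.
Top flange (beyond web): 4.2 × 1.6, A = 6.72 cm², y = 11.2 cm, Ī = 1.4336 cm⁴.
Bottom flange (beyond web): 4.2 × 1.6, A = 6.72 cm², y = 0.8 cm, Ī = 1.4336 cm⁴.
Centroid: ȳ = ΣA·y / ΣA = 6 cm.
Transfer each piece to the horizontal centroidal axis using Ī + A·d² with d = y − 6:
  web: d = 0 cm → contributes +115.2 cm⁴
  top flange (beyond web): d = 5.2 cm → contributes +183.142 cm⁴
  bottom flange (beyond web): d = -5.2 cm → contributes +183.142 cm⁴
Total I = 481.485 cm⁴.

Ix ≈ 481.5 cm⁴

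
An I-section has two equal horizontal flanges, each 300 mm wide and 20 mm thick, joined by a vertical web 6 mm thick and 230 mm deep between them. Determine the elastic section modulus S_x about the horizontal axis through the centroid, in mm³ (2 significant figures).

S_x ≈ 1.4 × 10⁶ mm³

Decompose the section into non-overlapping parts with the origin at the bottom-left of its bounding rectangle.
Bottom flange: 300 × 20, A = 6 000 mm², y = 10 mm, Ī = 200 000 mm⁴.
Web: 6 × 230, A = 1 380 mm², y = 135 mm, Ī = 6 083 500 mm⁴.
Top flange: 300 × 20, A = 6 000 mm², y = 260 mm, Ī = 200 000 mm⁴.
By symmetry the centroid is at mid-height, ȳ = 135 mm.
Transfer each piece to the horizontal axis through the centroid using Ī + A·d² with d = y − 135:
  bottom flange: d = -125 mm → contributes +93 950 000 mm⁴
  web: d = 0 mm → contributes +6 083 500 mm⁴
  top flange: d = 125 mm → contributes +93 950 000 mm⁴
Total I = 193 983 500 mm⁴.
Extreme fibre distance c = 135 mm; S = I/c = 1 436 915 mm³.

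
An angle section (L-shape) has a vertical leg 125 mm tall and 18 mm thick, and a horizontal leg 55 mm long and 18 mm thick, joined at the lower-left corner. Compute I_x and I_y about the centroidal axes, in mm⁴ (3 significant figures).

Decompose the section into non-overlapping parts with the origin at the bottom-left of its bounding rectangle.
Vertical leg: 18 × 125, A = 2 250 mm², y = 62.5 mm, Ī = 2 929 688 mm⁴.
Horizontal leg (remainder): 37 × 18, A = 666 mm², y = 9 mm, Ī = 17 982 mm⁴.
Centroid: ȳ = ΣA·y / ΣA = 50.281 mm.
Transfer each piece to the centroidal x-axis using Ī + A·d² with d = y − 50.281:
  vertical leg: d = 12.219 mm → contributes +3 265 629 mm⁴
  horizontal leg (remainder): d = -41.281 mm → contributes +1 152 919 mm⁴
Total I = 4 418 548 mm⁴.
For the y-axis: x̄ = 15.281 mm.
Repeating about the centroidal y-axis gives I_y = 525 358 mm⁴.

I_x ≈ 4.42 × 10⁶ mm⁴, I_y ≈ 5.25 × 10⁵ mm⁴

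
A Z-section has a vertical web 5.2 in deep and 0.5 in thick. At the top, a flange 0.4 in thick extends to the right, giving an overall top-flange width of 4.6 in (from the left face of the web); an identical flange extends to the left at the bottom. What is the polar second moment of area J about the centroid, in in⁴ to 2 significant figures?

J ≈ 47 in⁴

Split into non-overlapping primitives; take the origin at the lower-left of the bounding box.
Web: 0.5 × 5.2, A = 2.6 in², y = 2.6 in, Ī = 5.859 in⁴.
Top flange (beyond web): 4.1 × 0.4, A = 1.64 in², y = 5 in, Ī = 0.02187 in⁴.
Bottom flange (beyond web): 4.1 × 0.4, A = 1.64 in², y = 0.2 in, Ī = 0.02187 in⁴.
Centroid: ȳ = ΣA·y / ΣA = 2.6 in.
Transfer each piece to the centroidal x-axis using Ī + A·d² with d = y − 2.6:
  web: d = 0 in → contributes +5.859 in⁴
  top flange (beyond web): d = 2.4 in → contributes +9.468 in⁴
  bottom flange (beyond web): d = -2.4 in → contributes +9.468 in⁴
Total I = 24.8 in⁴.
For the y-axis: x̄ = 4.35 in.
Repeating about the centroidal y-axis gives I_y = 22 in⁴.
Polar second moment: J = I_x + I_y = 46.8 in⁴.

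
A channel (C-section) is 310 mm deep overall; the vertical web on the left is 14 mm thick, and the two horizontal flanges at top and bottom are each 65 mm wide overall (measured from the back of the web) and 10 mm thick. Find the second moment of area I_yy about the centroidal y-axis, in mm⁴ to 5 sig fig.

I_yy ≈ 1.1643 × 10⁶ mm⁴

Decompose the section into non-overlapping parts with the origin at the bottom-left of its bounding rectangle.
Web: 14 × 310, A = 4 340 mm², x = 7 mm, Ī = 70886.67 mm⁴.
Top flange (beyond web): 51 × 10, A = 510 mm², x = 39.5 mm, Ī = 110542.5 mm⁴.
Bottom flange (beyond web): 51 × 10, A = 510 mm², x = 39.5 mm, Ī = 110542.5 mm⁴.
Centroid: x̄ = ΣA·x / ΣA = 13.1847 mm.
Transfer each piece to the centroidal y-axis using Ī + A·d² with d = x − 13.1847:
  web: d = -6.184701 mm → contributes +236 894 mm⁴
  top flange (beyond web): d = 26.3153 mm → contributes +463714.9 mm⁴
  bottom flange (beyond web): d = 26.3153 mm → contributes +463714.9 mm⁴
Total I = 1 164 324 mm⁴.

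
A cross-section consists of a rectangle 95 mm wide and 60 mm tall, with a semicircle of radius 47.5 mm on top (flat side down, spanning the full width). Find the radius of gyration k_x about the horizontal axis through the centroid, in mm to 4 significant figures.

Treat the section as a set of non-overlapping primitives; coordinates are from the bounding-box lower-left.
Rectangular body: 95 × 60, A = 5 700 mm², y = 30 mm, Ī = 1 710 000 mm⁴.
Semicircular cap: semicircle r = 47.5, A = 3544.11 mm², y = 80.1596 mm, Ī = 558 736 mm⁴.
Centroid: ȳ = ΣA·y / ΣA = 49.2308 mm.
Transfer each piece to the horizontal axis through the centroid using Ī + A·d² with d = y − 49.2308:
  rectangular body: d = -19.2308 mm → contributes +3 817 985 mm⁴
  semicircular cap: d = 30.9289 mm → contributes +3 949 013 mm⁴
Total I = 7 766 998 mm⁴.
Radius of gyration: k = √(I/A) = √(7 766 998 / 9244.11) = 28.9864 mm.

k_x ≈ 28.99 mm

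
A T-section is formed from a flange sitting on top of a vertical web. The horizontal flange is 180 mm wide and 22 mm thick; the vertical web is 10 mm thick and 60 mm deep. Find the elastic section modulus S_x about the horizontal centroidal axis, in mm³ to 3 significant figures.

S_x ≈ 1.85 × 10⁴ mm³

Split into non-overlapping primitives; take the origin at the lower-left of the bounding box.
Flange: 180 × 22, A = 3 960 mm², y = 71 mm, Ī = 159 720 mm⁴.
Web: 10 × 60, A = 600 mm², y = 30 mm, Ī = 180 000 mm⁴.
Centroid: ȳ = ΣA·y / ΣA = 65.605 mm.
Transfer each piece to the horizontal centroidal axis using Ī + A·d² with d = y − 65.605:
  flange: d = 5.3947 mm → contributes +274 969 mm⁴
  web: d = -35.605 mm → contributes +940 641 mm⁴
Total I = 1 215 609 mm⁴.
Extreme fibre distance c = 65.605 mm; S = I/c = 18 529 mm³.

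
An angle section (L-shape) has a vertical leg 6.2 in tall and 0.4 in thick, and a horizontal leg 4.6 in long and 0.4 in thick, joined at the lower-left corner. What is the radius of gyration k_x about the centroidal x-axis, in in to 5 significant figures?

k_x ≈ 1.9849 in

Break the section into simple shapes (no overlaps), measuring from the bottom-left corner of the bounding box.
Vertical leg: 0.4 × 6.2, A = 2.48 in², y = 3.1 in, Ī = 7.944267 in⁴.
Horizontal leg (remainder): 4.2 × 0.4, A = 1.68 in², y = 0.2 in, Ī = 0.0224 in⁴.
Centroid: ȳ = ΣA·y / ΣA = 1.928846 in.
Transfer each piece to the centroidal x-axis using Ī + A·d² with d = y − 1.928846:
  vertical leg: d = 1.171154 in → contributes +11.34584 in⁴
  horizontal leg (remainder): d = -1.728846 in → contributes +5.043767 in⁴
Total I = 16.38961 in⁴.
Radius of gyration: k = √(I/A) = √(16.38961 / 4.16) = 1.984895 in.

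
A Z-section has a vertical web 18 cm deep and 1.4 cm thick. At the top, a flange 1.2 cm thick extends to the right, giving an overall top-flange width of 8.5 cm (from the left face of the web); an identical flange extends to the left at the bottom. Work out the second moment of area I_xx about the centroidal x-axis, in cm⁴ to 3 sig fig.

I_xx ≈ 1880 cm⁴

Treat the section as a set of non-overlapping primitives; coordinates are from the bounding-box lower-left.
Web: 1.4 × 18, A = 25.2 cm², y = 9 cm, Ī = 680.4 cm⁴.
Top flange (beyond web): 7.1 × 1.2, A = 8.52 cm², y = 17.4 cm, Ī = 1.0224 cm⁴.
Bottom flange (beyond web): 7.1 × 1.2, A = 8.52 cm², y = 0.6 cm, Ī = 1.0224 cm⁴.
Centroid: ȳ = ΣA·y / ΣA = 9 cm.
Transfer each piece to the centroidal x-axis using Ī + A·d² with d = y − 9:
  web: d = 0 cm → contributes +680.4 cm⁴
  top flange (beyond web): d = 8.4 cm → contributes +602.19 cm⁴
  bottom flange (beyond web): d = -8.4 cm → contributes +602.19 cm⁴
Total I = 1884.8 cm⁴.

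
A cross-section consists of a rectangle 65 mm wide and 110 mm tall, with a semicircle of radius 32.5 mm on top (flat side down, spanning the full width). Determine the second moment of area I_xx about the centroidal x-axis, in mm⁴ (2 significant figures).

Break the section into simple shapes (no overlaps), measuring from the bottom-left corner of the bounding box.
Rectangular body: 65 × 110, A = 7 150 mm², y = 55 mm, Ī = 7 209 583 mm⁴.
Semicircular cap: semicircle r = 32.5, A = 1 659 mm², y = 123.8 mm, Ī = 122 452 mm⁴.
Centroid: ȳ = ΣA·y / ΣA = 67.96 mm.
Transfer each piece to the centroidal x-axis using Ī + A·d² with d = y − 67.96:
  rectangular body: d = -12.96 mm → contributes +8 409 925 mm⁴
  semicircular cap: d = 55.84 mm → contributes +5 295 234 mm⁴
Total I = 13 705 159 mm⁴.

I_xx ≈ 1.4 × 10⁷ mm⁴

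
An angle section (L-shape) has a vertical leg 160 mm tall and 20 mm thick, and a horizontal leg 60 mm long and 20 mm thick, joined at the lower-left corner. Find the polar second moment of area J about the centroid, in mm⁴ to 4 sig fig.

J ≈ 1.078 × 10⁷ mm⁴

Decompose the section into non-overlapping parts with the origin at the bottom-left of its bounding rectangle.
Vertical leg: 20 × 160, A = 3 200 mm², y = 80 mm, Ī = 6 826 667 mm⁴.
Horizontal leg (remainder): 40 × 20, A = 800 mm², y = 10 mm, Ī = 26666.7 mm⁴.
Centroid: ȳ = ΣA·y / ΣA = 66 mm.
Transfer each piece to the centroidal x-axis using Ī + A·d² with d = y − 66:
  vertical leg: d = 14 mm → contributes +7 453 867 mm⁴
  horizontal leg (remainder): d = -56 mm → contributes +2 535 467 mm⁴
Total I = 9 989 333 mm⁴.
For the y-axis: x̄ = 16 mm.
Repeating about the centroidal y-axis gives I_y = 789 333 mm⁴.
Polar second moment: J = I_x + I_y = 10 778 667 mm⁴.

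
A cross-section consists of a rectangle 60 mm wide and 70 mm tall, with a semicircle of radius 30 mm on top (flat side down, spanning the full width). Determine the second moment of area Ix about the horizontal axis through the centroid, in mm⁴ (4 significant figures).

Treat the section as a set of non-overlapping primitives; coordinates are from the bounding-box lower-left.
Rectangular body: 60 × 70, A = 4 200 mm², y = 35 mm, Ī = 1 715 000 mm⁴.
Semicircular cap: semicircle r = 30, A = 1413.72 mm², y = 82.7324 mm, Ī = 88903.1 mm⁴.
Centroid: ȳ = ΣA·y / ΣA = 47.0206 mm.
Transfer each piece to the horizontal axis through the centroid using Ī + A·d² with d = y − 47.0206:
  rectangular body: d = -12.0206 mm → contributes +2 321 875 mm⁴
  semicircular cap: d = 35.7118 mm → contributes +1 891 865 mm⁴
Total I = 4 213 740 mm⁴.

Ix ≈ 4.214 × 10⁶ mm⁴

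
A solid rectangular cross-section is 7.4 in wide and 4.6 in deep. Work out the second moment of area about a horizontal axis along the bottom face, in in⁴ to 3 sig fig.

I_base ≈ 240 in⁴

The section: 7.4 × 4.6, A = 34.04 in², y = 2.3 in, Ī = 60.024 in⁴.
Transfer it to the base of the section using Ī + A·d² with d = y − 0:
  the section: d = 2.3 in → contributes +240.1 in⁴
Total I = 240.1 in⁴.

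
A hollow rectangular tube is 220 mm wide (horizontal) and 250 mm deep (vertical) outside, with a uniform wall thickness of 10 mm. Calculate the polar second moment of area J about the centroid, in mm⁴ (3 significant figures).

J ≈ 1.52 × 10⁸ mm⁴

Treat the section as a set of non-overlapping primitives; coordinates are from the bounding-box lower-left.
Outer rectangle: 220 × 250, A = 55 000 mm², y = 125 mm, Ī = 286 458 333 mm⁴.
Inner void (subtracted): 200 × 230, A = 46 000 mm², y = 125 mm, Ī = 202 783 333 mm⁴.
By symmetry the centroid is at mid-height, ȳ = 125 mm.
All pieces are centred on the centroidal x-axis, so I = ΣĪ (holes subtracted) = 83 675 000 mm⁴.
Repeating about the centroidal y-axis gives I_y = 68 500 000 mm⁴.
Polar second moment: J = I_x + I_y = 152 175 000 mm⁴.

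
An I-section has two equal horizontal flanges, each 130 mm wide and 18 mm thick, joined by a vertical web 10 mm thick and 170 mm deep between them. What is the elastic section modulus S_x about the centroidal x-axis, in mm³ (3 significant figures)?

S_x ≈ 4.42 × 10⁵ mm³

Decompose the section into non-overlapping parts with the origin at the bottom-left of its bounding rectangle.
Bottom flange: 130 × 18, A = 2 340 mm², y = 9 mm, Ī = 63 180 mm⁴.
Web: 10 × 170, A = 1 700 mm², y = 103 mm, Ī = 4 094 167 mm⁴.
Top flange: 130 × 18, A = 2 340 mm², y = 197 mm, Ī = 63 180 mm⁴.
By symmetry the centroid is at mid-height, ȳ = 103 mm.
Transfer each piece to the centroidal x-axis using Ī + A·d² with d = y − 103:
  bottom flange: d = -94 mm → contributes +20 739 420 mm⁴
  web: d = 0 mm → contributes +4 094 167 mm⁴
  top flange: d = 94 mm → contributes +20 739 420 mm⁴
Total I = 45 573 007 mm⁴.
Extreme fibre distance c = 103 mm; S = I/c = 442 456 mm³.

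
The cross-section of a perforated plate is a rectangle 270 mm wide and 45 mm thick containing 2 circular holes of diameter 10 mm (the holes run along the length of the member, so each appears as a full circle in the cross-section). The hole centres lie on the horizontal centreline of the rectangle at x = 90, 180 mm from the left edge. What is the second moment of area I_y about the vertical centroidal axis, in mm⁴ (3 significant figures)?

I_y ≈ 7.35 × 10⁷ mm⁴

Break the section into simple shapes (no overlaps), measuring from the bottom-left corner of the bounding box.
Plate: 270 × 45, A = 12 150 mm², x = 135 mm, Ī = 73 811 250 mm⁴.
Hole 1 (subtracted): ⌀10, A = 78.54 mm², x = 90 mm, Ī = 490.87 mm⁴.
Hole 2 (subtracted): ⌀10, A = 78.54 mm², x = 180 mm, Ī = 490.87 mm⁴.
By symmetry the centroid is at mid-width, x̄ = 135 mm.
Transfer each piece to the vertical centroidal axis using Ī + A·d² with d = x − 135:
  plate: d = 0 mm → contributes +73 811 250 mm⁴
  hole 1: d = -45 mm → contributes −159 534 mm⁴
  hole 2: d = 45 mm → contributes −159 534 mm⁴
Total I = 73 492 182 mm⁴.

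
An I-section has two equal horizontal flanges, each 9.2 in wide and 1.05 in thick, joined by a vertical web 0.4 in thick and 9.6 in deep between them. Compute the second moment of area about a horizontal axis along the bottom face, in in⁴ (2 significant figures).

I_base ≈ 1400 in⁴

Treat the section as a set of non-overlapping primitives; coordinates are from the bounding-box lower-left.
Bottom flange: 9.2 × 1.05, A = 9.66 in², y = 0.525 in, Ī = 0.8875 in⁴.
Web: 0.4 × 9.6, A = 3.84 in², y = 5.85 in, Ī = 29.49 in⁴.
Top flange: 9.2 × 1.05, A = 9.66 in², y = 11.18 in, Ī = 0.8875 in⁴.
Transfer each piece to the base of the section using Ī + A·d² with d = y − 0:
  bottom flange: d = 0.525 in → contributes +3.55 in⁴
  web: d = 5.85 in → contributes +160.9 in⁴
  top flange: d = 11.18 in → contributes +1 207 in⁴
Total I = 1 372 in⁴.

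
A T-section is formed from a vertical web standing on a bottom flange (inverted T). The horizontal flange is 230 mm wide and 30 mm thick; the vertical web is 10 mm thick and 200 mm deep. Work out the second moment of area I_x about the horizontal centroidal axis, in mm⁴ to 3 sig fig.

I_x ≈ 2.77 × 10⁷ mm⁴

Treat the section as a set of non-overlapping primitives; coordinates are from the bounding-box lower-left.
Flange: 230 × 30, A = 6 900 mm², y = 15 mm, Ī = 517 500 mm⁴.
Web: 10 × 200, A = 2 000 mm², y = 130 mm, Ī = 6 666 667 mm⁴.
Centroid: ȳ = ΣA·y / ΣA = 40.843 mm.
Transfer each piece to the horizontal centroidal axis using Ī + A·d² with d = y − 40.843:
  flange: d = -25.843 mm → contributes +5 125 630 mm⁴
  web: d = 89.157 mm → contributes +22 564 716 mm⁴
Total I = 27 690 346 mm⁴.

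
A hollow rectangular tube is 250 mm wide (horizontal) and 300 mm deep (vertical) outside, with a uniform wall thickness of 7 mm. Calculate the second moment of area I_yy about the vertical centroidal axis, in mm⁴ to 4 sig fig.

Decompose the section into non-overlapping parts with the origin at the bottom-left of its bounding rectangle.
Outer rectangle: 250 × 300, A = 75 000 mm², x = 125 mm, Ī = 390 625 000 mm⁴.
Inner void (subtracted): 236 × 286, A = 67 496 mm², x = 125 mm, Ī = 313 271 435 mm⁴.
By symmetry the centroid is at mid-width, x̄ = 125 mm.
All pieces are centred on the vertical centroidal axis, so I = ΣĪ (holes subtracted) = 77 353 565 mm⁴.

I_yy ≈ 7.735 × 10⁷ mm⁴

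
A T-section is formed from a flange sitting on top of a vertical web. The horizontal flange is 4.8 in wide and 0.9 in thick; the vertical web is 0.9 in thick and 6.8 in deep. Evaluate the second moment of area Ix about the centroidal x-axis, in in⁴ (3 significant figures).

Treat the section as a set of non-overlapping primitives; coordinates are from the bounding-box lower-left.
Flange: 4.8 × 0.9, A = 4.32 in², y = 7.25 in, Ī = 0.2916 in⁴.
Web: 0.9 × 6.8, A = 6.12 in², y = 3.4 in, Ī = 23.582 in⁴.
Centroid: ȳ = ΣA·y / ΣA = 4.9931 in.
Transfer each piece to the centroidal x-axis using Ī + A·d² with d = y − 4.9931:
  flange: d = 2.2569 in → contributes +22.296 in⁴
  web: d = -1.5931 in → contributes +39.115 in⁴
Total I = 61.411 in⁴.

Ix ≈ 61.4 in⁴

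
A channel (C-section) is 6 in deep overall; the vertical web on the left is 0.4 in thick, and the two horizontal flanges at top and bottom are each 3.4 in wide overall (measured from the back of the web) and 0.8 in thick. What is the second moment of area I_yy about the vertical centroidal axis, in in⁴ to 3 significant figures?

I_yy ≈ 8.26 in⁴

Break the section into simple shapes (no overlaps), measuring from the bottom-left corner of the bounding box.
Web: 0.4 × 6, A = 2.4 in², x = 0.2 in, Ī = 0.032 in⁴.
Top flange (beyond web): 3 × 0.8, A = 2.4 in², x = 1.9 in, Ī = 1.8 in⁴.
Bottom flange (beyond web): 3 × 0.8, A = 2.4 in², x = 1.9 in, Ī = 1.8 in⁴.
Centroid: x̄ = ΣA·x / ΣA = 1.3333 in.
Transfer each piece to the vertical centroidal axis using Ī + A·d² with d = x − 1.3333:
  web: d = -1.1333 in → contributes +3.1147 in⁴
  top flange (beyond web): d = 0.56667 in → contributes +2.5707 in⁴
  bottom flange (beyond web): d = 0.56667 in → contributes +2.5707 in⁴
Total I = 8.256 in⁴.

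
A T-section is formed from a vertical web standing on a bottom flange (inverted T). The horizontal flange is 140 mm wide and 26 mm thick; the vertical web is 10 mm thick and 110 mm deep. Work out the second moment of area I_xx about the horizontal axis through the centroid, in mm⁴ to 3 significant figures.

I_xx ≈ 5.22 × 10⁶ mm⁴

Split into non-overlapping primitives; take the origin at the lower-left of the bounding box.
Flange: 140 × 26, A = 3 640 mm², y = 13 mm, Ī = 205 053 mm⁴.
Web: 10 × 110, A = 1 100 mm², y = 81 mm, Ī = 1 109 167 mm⁴.
Centroid: ȳ = ΣA·y / ΣA = 28.781 mm.
Transfer each piece to the horizontal axis through the centroid using Ī + A·d² with d = y − 28.781:
  flange: d = -15.781 mm → contributes +1 111 512 mm⁴
  web: d = 52.219 mm → contributes +4 108 720 mm⁴
Total I = 5 220 232 mm⁴.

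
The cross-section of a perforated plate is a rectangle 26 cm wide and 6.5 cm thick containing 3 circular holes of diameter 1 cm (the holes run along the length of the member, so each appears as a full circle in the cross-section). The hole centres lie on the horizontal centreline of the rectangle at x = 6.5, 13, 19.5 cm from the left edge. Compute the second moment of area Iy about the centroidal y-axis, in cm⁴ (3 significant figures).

Decompose the section into non-overlapping parts with the origin at the bottom-left of its bounding rectangle.
Plate: 26 × 6.5, A = 169 cm², x = 13 cm, Ī = 9520.3 cm⁴.
Hole 1 (subtracted): ⌀1, A = 0.7854 cm², x = 6.5 cm, Ī = 0.049087 cm⁴.
Hole 2 (subtracted): ⌀1, A = 0.7854 cm², x = 13 cm, Ī = 0.049087 cm⁴.
Hole 3 (subtracted): ⌀1, A = 0.7854 cm², x = 19.5 cm, Ī = 0.049087 cm⁴.
By symmetry the centroid is at mid-width, x̄ = 13 cm.
Transfer each piece to the centroidal y-axis using Ī + A·d² with d = x − 13:
  plate: d = 0 cm → contributes +9520.3 cm⁴
  hole 1: d = -6.5 cm → contributes −33.232 cm⁴
  hole 2: d = 0 cm → contributes −0.049087 cm⁴
  hole 3: d = 6.5 cm → contributes −33.232 cm⁴
Total I = 9453.8 cm⁴.

Iy ≈ 9450 cm⁴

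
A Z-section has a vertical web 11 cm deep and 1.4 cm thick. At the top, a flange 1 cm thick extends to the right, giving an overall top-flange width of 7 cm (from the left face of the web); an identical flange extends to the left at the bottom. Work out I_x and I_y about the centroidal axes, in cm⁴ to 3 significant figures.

Treat the section as a set of non-overlapping primitives; coordinates are from the bounding-box lower-left.
Web: 1.4 × 11, A = 15.4 cm², y = 5.5 cm, Ī = 155.28 cm⁴.
Top flange (beyond web): 5.6 × 1, A = 5.6 cm², y = 10.5 cm, Ī = 0.46667 cm⁴.
Bottom flange (beyond web): 5.6 × 1, A = 5.6 cm², y = 0.5 cm, Ī = 0.46667 cm⁴.
Centroid: ȳ = ΣA·y / ΣA = 5.5 cm.
Transfer each piece to the centroidal x-axis using Ī + A·d² with d = y − 5.5:
  web: d = 0 cm → contributes +155.28 cm⁴
  top flange (beyond web): d = 5 cm → contributes +140.47 cm⁴
  bottom flange (beyond web): d = -5 cm → contributes +140.47 cm⁴
Total I = 436.22 cm⁴.
For the y-axis: x̄ = 6.3 cm.
Repeating about the centroidal y-axis gives I_y = 168.98 cm⁴.

I_x ≈ 436 cm⁴, I_y ≈ 169 cm⁴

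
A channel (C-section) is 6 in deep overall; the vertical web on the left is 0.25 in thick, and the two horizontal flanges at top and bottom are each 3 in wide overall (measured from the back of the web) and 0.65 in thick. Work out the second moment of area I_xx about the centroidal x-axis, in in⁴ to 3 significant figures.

I_xx ≈ 30.2 in⁴

Split into non-overlapping primitives; take the origin at the lower-left of the bounding box.
Web: 0.25 × 6, A = 1.5 in², y = 3 in, Ī = 4.5 in⁴.
Top flange (beyond web): 2.75 × 0.65, A = 1.7875 in², y = 5.675 in, Ī = 0.062935 in⁴.
Bottom flange (beyond web): 2.75 × 0.65, A = 1.7875 in², y = 0.325 in, Ī = 0.062935 in⁴.
By symmetry the centroid is at mid-height, ȳ = 3 in.
Transfer each piece to the centroidal x-axis using Ī + A·d² with d = y − 3:
  web: d = 0 in → contributes +4.5 in⁴
  top flange (beyond web): d = 2.675 in → contributes +12.854 in⁴
  bottom flange (beyond web): d = -2.675 in → contributes +12.854 in⁴
Total I = 30.207 in⁴.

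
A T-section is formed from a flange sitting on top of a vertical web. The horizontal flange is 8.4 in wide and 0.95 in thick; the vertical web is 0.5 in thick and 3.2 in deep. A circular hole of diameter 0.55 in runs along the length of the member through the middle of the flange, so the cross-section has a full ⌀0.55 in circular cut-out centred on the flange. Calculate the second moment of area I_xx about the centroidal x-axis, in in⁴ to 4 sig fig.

Break the section into simple shapes (no overlaps), measuring from the bottom-left corner of the bounding box.
Flange: 8.4 × 0.95, A = 7.98 in², y = 3.675 in, Ī = 0.600163 in⁴.
Web: 0.5 × 3.2, A = 1.6 in², y = 1.6 in, Ī = 1.36533 in⁴.
Hole (subtracted): ⌀0.55, A = 0.237583 in², y = 3.675 in, Ī = 0.0044918 in⁴.
Centroid: ȳ = ΣA·y / ΣA = 3.31963 in.
Transfer each piece to the centroidal x-axis using Ī + A·d² with d = y − 3.31963:
  flange: d = 0.355368 in → contributes +1.60793 in⁴
  web: d = -1.71963 in → contributes +6.09675 in⁴
  hole: d = 0.355368 in → contributes −0.0344954 in⁴
Total I = 7.67018 in⁴.

I_xx ≈ 7.670 in⁴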